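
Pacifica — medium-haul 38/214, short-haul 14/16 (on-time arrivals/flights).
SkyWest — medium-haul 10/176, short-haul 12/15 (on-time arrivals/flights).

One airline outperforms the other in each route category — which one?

Pacifica

Medium-haul: Pacifica 38/214 = 17.8%, SkyWest 10/176 = 5.7% → Pacifica
Short-haul: Pacifica 14/16 = 87.5%, SkyWest 12/15 = 80.0% → Pacifica
Pacifica has the higher rate in both groups.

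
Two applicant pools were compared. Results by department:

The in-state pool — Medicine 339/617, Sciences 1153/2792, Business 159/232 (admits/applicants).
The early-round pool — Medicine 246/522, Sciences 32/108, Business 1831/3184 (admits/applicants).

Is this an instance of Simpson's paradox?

Yes

Medicine: the in-state pool 339/617 = 54.9%, the early-round pool 246/522 = 47.1% → the in-state pool
Sciences: the in-state pool 1153/2792 = 41.3%, the early-round pool 32/108 = 29.6% → the in-state pool
Business: the in-state pool 159/232 = 68.5%, the early-round pool 1831/3184 = 57.5% → the in-state pool
Overall: the in-state pool 1651/3641 = 45.3%, the early-round pool 2109/3814 = 55.3% → the early-round pool
The in-state pool wins each department group but the early-round pool wins overall — the comparison reverses. The in-state pool's applicants skew toward Sciences, which has a lower base rate.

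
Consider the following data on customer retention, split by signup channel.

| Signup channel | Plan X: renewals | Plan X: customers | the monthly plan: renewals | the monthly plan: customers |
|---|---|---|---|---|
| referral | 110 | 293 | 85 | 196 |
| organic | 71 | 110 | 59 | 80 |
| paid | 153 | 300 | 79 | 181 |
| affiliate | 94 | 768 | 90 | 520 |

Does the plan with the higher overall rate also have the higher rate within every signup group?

Referral: Plan X 110/293 = 37.5%, the monthly plan 85/196 = 43.4% → the monthly plan
Organic: Plan X 71/110 = 64.5%, the monthly plan 59/80 = 73.8% → the monthly plan
Paid: Plan X 153/300 = 51.0%, the monthly plan 79/181 = 43.6% → Plan X
Affiliate: Plan X 94/768 = 12.2%, the monthly plan 90/520 = 17.3% → the monthly plan
Overall: Plan X 428/1471 = 29.1%, the monthly plan 313/977 = 32.0% → the monthly plan
Neither sweeps: Plan X wins 1 of 4 groups, the monthly plan wins 3. The monthly plan wins overall but not every group — no Simpson reversal.

No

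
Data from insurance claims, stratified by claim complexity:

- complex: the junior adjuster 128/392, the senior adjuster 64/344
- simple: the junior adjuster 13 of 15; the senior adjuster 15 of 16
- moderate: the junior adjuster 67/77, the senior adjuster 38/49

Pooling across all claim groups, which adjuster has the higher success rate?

the junior adjuster

Complex: the junior adjuster 128/392 = 32.7%, the senior adjuster 64/344 = 18.6% → the junior adjuster
Simple: the junior adjuster 13/15 = 86.7%, the senior adjuster 15/16 = 93.8% → the senior adjuster
Moderate: the junior adjuster 67/77 = 87.0%, the senior adjuster 38/49 = 77.6% → the junior adjuster
Overall: the junior adjuster 208/484 = 43.0%, the senior adjuster 117/409 = 28.6% → the junior adjuster
(Neither sweeps every claim group, but the junior adjuster has the higher pooled rate.)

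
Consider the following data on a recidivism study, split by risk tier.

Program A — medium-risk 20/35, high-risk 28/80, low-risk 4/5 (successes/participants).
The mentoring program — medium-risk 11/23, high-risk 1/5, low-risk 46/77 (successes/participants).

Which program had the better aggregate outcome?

Medium-risk: Program A 20/35 = 57.1%, the mentoring program 11/23 = 47.8% → Program A
High-risk: Program A 28/80 = 35.0%, the mentoring program 1/5 = 20.0% → Program A
Low-risk: Program A 4/5 = 80.0%, the mentoring program 46/77 = 59.7% → Program A
Overall: Program A 52/120 = 43.3%, the mentoring program 58/105 = 55.2% → the mentoring program
(Program A wins every risk group but the mentoring program wins overall — Program A's participants skew toward the low-rate high-risk group.)

the mentoring program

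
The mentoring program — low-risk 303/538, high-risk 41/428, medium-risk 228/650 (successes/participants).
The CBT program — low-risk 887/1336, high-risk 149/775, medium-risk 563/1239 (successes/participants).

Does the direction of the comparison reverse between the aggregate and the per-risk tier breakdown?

Low-risk: the mentoring program 303/538 = 56.3%, the CBT program 887/1336 = 66.4% → the CBT program
High-risk: the mentoring program 41/428 = 9.6%, the CBT program 149/775 = 19.2% → the CBT program
Medium-risk: the mentoring program 228/650 = 35.1%, the CBT program 563/1239 = 45.4% → the CBT program
Overall: the mentoring program 572/1616 = 35.4%, the CBT program 1599/3350 = 47.7% → the CBT program
The CBT program wins overall and in every risk group — no reversal.

No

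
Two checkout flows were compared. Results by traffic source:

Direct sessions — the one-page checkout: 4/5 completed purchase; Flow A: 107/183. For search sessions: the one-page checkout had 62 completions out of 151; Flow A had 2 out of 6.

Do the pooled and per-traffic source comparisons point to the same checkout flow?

Direct: the one-page checkout 4/5 = 80.0%, Flow A 107/183 = 58.5% → the one-page checkout
Search: the one-page checkout 62/151 = 41.1%, Flow A 2/6 = 33.3% → the one-page checkout
Overall: the one-page checkout 66/156 = 42.3%, Flow A 109/189 = 57.7% → Flow A
The one-page checkout wins each traffic group but Flow A wins overall — the comparison reverses. The one-page checkout's sessions skew toward search, which has a lower base rate.

No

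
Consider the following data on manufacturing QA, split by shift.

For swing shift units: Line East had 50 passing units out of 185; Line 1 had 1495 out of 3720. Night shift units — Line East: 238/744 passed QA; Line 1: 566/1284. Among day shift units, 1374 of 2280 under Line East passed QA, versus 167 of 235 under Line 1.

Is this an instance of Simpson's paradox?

Swing shift: Line East 50/185 = 27.0%, Line 1 1495/3720 = 40.2% → Line 1
Night shift: Line East 238/744 = 32.0%, Line 1 566/1284 = 44.1% → Line 1
Day shift: Line East 1374/2280 = 60.3%, Line 1 167/235 = 71.1% → Line 1
Overall: Line East 1662/3209 = 51.8%, Line 1 2228/5239 = 42.5% → Line East
Line 1 wins each shift group but Line East wins overall — the comparison reverses. Line 1's units skew toward swing shift, which has a lower base rate.

Yes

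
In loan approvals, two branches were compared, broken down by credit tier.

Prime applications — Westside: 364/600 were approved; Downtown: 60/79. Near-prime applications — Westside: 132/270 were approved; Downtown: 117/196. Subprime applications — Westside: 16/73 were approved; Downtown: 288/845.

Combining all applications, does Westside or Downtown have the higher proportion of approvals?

Prime: Westside 364/600 = 60.7%, Downtown 60/79 = 75.9% → Downtown
Near-prime: Westside 132/270 = 48.9%, Downtown 117/196 = 59.7% → Downtown
Subprime: Westside 16/73 = 21.9%, Downtown 288/845 = 34.1% → Downtown
Overall: Westside 512/943 = 54.3%, Downtown 465/1120 = 41.5% → Westside
(Downtown wins every credit group but Westside wins overall — Downtown's applications skew toward the low-rate subprime group.)

Westside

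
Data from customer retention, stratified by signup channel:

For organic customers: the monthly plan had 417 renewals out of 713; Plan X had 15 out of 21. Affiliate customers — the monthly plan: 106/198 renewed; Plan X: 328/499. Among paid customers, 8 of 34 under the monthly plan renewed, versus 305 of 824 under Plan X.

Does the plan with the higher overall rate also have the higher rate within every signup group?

Organic: the monthly plan 417/713 = 58.5%, Plan X 15/21 = 71.4% → Plan X
Affiliate: the monthly plan 106/198 = 53.5%, Plan X 328/499 = 65.7% → Plan X
Paid: the monthly plan 8/34 = 23.5%, Plan X 305/824 = 37.0% → Plan X
Overall: the monthly plan 531/945 = 56.2%, Plan X 648/1344 = 48.2% → the monthly plan
Plan X wins each signup group but the monthly plan wins overall — the comparison reverses. Plan X's customers skew toward paid, which has a lower base rate.

No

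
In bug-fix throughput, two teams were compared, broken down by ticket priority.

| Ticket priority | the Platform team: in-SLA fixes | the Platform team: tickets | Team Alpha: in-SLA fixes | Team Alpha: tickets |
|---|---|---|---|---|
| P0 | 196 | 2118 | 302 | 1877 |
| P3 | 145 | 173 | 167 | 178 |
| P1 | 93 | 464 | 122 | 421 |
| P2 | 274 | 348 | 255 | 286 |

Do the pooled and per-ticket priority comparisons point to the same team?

P0: the Platform team 196/2118 = 9.3%, Team Alpha 302/1877 = 16.1% → Team Alpha
P3: the Platform team 145/173 = 83.8%, Team Alpha 167/178 = 93.8% → Team Alpha
P1: the Platform team 93/464 = 20.0%, Team Alpha 122/421 = 29.0% → Team Alpha
P2: the Platform team 274/348 = 78.7%, Team Alpha 255/286 = 89.2% → Team Alpha
Overall: the Platform team 708/3103 = 22.8%, Team Alpha 846/2762 = 30.6% → Team Alpha
Team Alpha wins overall and in every ticket group — no reversal.

Yes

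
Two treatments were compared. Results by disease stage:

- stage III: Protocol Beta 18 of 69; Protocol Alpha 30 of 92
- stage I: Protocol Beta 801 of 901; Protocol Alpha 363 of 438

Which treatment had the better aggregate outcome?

Stage III: Protocol Beta 18/69 = 26.1%, Protocol Alpha 30/92 = 32.6% → Protocol Alpha
Stage I: Protocol Beta 801/901 = 88.9%, Protocol Alpha 363/438 = 82.9% → Protocol Beta
Overall: Protocol Beta 819/970 = 84.4%, Protocol Alpha 393/530 = 74.2% → Protocol Beta
(Neither sweeps every disease group, but Protocol Beta has the higher pooled rate.)

Protocol Beta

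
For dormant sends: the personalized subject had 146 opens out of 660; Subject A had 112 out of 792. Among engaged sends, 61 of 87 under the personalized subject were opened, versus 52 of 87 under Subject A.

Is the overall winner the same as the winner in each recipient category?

Yes

Dormant: the personalized subject 146/660 = 22.1%, Subject A 112/792 = 14.1% → the personalized subject
Engaged: the personalized subject 61/87 = 70.1%, Subject A 52/87 = 59.8% → the personalized subject
Overall: the personalized subject 207/747 = 27.7%, Subject A 164/879 = 18.7% → the personalized subject
The personalized subject wins overall and in every recipient group — no reversal.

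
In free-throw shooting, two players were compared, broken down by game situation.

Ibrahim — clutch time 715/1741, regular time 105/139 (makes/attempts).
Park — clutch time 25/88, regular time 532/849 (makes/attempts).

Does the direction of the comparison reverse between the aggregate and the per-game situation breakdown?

Clutch time: Ibrahim 715/1741 = 41.1%, Park 25/88 = 28.4% → Ibrahim
Regular time: Ibrahim 105/139 = 75.5%, Park 532/849 = 62.7% → Ibrahim
Overall: Ibrahim 820/1880 = 43.6%, Park 557/937 = 59.4% → Park
Ibrahim wins each game group but Park wins overall — the comparison reverses. Ibrahim's attempts skew toward clutch time, which has a lower base rate.

Yes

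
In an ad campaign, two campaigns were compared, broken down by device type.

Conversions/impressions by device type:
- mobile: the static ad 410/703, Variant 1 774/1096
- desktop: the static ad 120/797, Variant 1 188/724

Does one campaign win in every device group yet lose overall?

No

Mobile: the static ad 410/703 = 58.3%, Variant 1 774/1096 = 70.6% → Variant 1
Desktop: the static ad 120/797 = 15.1%, Variant 1 188/724 = 26.0% → Variant 1
Overall: the static ad 530/1500 = 35.3%, Variant 1 962/1820 = 52.9% → Variant 1
Variant 1 wins overall and in every device group — no reversal.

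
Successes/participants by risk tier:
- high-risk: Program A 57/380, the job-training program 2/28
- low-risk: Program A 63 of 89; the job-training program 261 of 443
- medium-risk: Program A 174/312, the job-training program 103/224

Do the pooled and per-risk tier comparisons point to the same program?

High-risk: Program A 57/380 = 15.0%, the job-training program 2/28 = 7.1% → Program A
Low-risk: Program A 63/89 = 70.8%, the job-training program 261/443 = 58.9% → Program A
Medium-risk: Program A 174/312 = 55.8%, the job-training program 103/224 = 46.0% → Program A
Overall: Program A 294/781 = 37.6%, the job-training program 366/695 = 52.7% → the job-training program
Program A wins each risk group but the job-training program wins overall — the comparison reverses. Program A's participants skew toward high-risk, which has a lower base rate.

No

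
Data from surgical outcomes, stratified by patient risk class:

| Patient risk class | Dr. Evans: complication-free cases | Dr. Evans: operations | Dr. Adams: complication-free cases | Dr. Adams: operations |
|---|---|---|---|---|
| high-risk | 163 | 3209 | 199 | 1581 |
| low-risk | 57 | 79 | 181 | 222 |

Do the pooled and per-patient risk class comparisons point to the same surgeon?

Yes

High-risk: Dr. Evans 163/3209 = 5.1%, Dr. Adams 199/1581 = 12.6% → Dr. Adams
Low-risk: Dr. Evans 57/79 = 72.2%, Dr. Adams 181/222 = 81.5% → Dr. Adams
Overall: Dr. Evans 220/3288 = 6.7%, Dr. Adams 380/1803 = 21.1% → Dr. Adams
Dr. Adams wins overall and in every patient risk group — no reversal.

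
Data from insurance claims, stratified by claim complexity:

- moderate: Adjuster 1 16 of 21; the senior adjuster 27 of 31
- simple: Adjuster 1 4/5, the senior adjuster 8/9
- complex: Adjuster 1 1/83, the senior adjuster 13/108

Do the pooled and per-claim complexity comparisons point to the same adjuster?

Yes

Moderate: Adjuster 1 16/21 = 76.2%, the senior adjuster 27/31 = 87.1% → the senior adjuster
Simple: Adjuster 1 4/5 = 80.0%, the senior adjuster 8/9 = 88.9% → the senior adjuster
Complex: Adjuster 1 1/83 = 1.2%, the senior adjuster 13/108 = 12.0% → the senior adjuster
Overall: Adjuster 1 21/109 = 19.3%, the senior adjuster 48/148 = 32.4% → the senior adjuster
The senior adjuster wins overall and in every claim group — no reversal.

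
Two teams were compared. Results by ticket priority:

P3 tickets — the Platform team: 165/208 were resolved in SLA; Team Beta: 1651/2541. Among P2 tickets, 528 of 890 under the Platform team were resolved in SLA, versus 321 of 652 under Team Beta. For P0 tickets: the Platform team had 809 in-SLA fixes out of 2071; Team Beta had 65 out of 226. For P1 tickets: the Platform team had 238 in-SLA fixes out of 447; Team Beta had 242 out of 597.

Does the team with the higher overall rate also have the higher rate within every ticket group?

No

P3: the Platform team 165/208 = 79.3%, Team Beta 1651/2541 = 65.0% → the Platform team
P2: the Platform team 528/890 = 59.3%, Team Beta 321/652 = 49.2% → the Platform team
P0: the Platform team 809/2071 = 39.1%, Team Beta 65/226 = 28.8% → the Platform team
P1: the Platform team 238/447 = 53.2%, Team Beta 242/597 = 40.5% → the Platform team
Overall: the Platform team 1740/3616 = 48.1%, Team Beta 2279/4016 = 56.7% → Team Beta
The Platform team wins each ticket group but Team Beta wins overall — the comparison reverses. The Platform team's tickets skew toward P0, which has a lower base rate.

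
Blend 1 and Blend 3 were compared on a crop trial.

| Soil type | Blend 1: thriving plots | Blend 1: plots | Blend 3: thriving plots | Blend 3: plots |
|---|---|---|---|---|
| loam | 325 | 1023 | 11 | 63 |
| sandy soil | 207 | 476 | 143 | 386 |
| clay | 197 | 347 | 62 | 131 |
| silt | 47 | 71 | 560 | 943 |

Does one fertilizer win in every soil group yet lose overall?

Yes

Loam: Blend 1 325/1023 = 31.8%, Blend 3 11/63 = 17.5% → Blend 1
Sandy soil: Blend 1 207/476 = 43.5%, Blend 3 143/386 = 37.0% → Blend 1
Clay: Blend 1 197/347 = 56.8%, Blend 3 62/131 = 47.3% → Blend 1
Silt: Blend 1 47/71 = 66.2%, Blend 3 560/943 = 59.4% → Blend 1
Overall: Blend 1 776/1917 = 40.5%, Blend 3 776/1523 = 51.0% → Blend 3
Blend 1 wins each soil group but Blend 3 wins overall — the comparison reverses. Blend 1's plots skew toward loam, which has a lower base rate.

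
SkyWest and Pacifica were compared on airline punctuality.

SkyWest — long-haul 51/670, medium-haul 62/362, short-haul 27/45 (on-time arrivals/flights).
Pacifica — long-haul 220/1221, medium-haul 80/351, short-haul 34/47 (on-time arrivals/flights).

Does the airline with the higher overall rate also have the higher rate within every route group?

Yes

Long-haul: SkyWest 51/670 = 7.6%, Pacifica 220/1221 = 18.0% → Pacifica
Medium-haul: SkyWest 62/362 = 17.1%, Pacifica 80/351 = 22.8% → Pacifica
Short-haul: SkyWest 27/45 = 60.0%, Pacifica 34/47 = 72.3% → Pacifica
Overall: SkyWest 140/1077 = 13.0%, Pacifica 334/1619 = 20.6% → Pacifica
Pacifica wins overall and in every route group — no reversal.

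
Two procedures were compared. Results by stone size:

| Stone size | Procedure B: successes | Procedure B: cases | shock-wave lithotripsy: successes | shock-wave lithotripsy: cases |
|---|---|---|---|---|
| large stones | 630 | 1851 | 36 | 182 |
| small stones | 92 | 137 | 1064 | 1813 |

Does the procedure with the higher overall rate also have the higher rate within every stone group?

No

Large stones: Procedure B 630/1851 = 34.0%, shock-wave lithotripsy 36/182 = 19.8% → Procedure B
Small stones: Procedure B 92/137 = 67.2%, shock-wave lithotripsy 1064/1813 = 58.7% → Procedure B
Overall: Procedure B 722/1988 = 36.3%, shock-wave lithotripsy 1100/1995 = 55.1% → shock-wave lithotripsy
Procedure B wins each stone group but shock-wave lithotripsy wins overall — the comparison reverses. Procedure B's cases skew toward large stones, which has a lower base rate.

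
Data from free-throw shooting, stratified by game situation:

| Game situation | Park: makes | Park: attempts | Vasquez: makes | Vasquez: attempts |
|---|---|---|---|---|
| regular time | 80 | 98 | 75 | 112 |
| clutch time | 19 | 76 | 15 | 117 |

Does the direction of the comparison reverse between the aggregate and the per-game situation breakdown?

Regular time: Park 80/98 = 81.6%, Vasquez 75/112 = 67.0% → Park
Clutch time: Park 19/76 = 25.0%, Vasquez 15/117 = 12.8% → Park
Overall: Park 99/174 = 56.9%, Vasquez 90/229 = 39.3% → Park
Park wins overall and in every game group — no reversal.

No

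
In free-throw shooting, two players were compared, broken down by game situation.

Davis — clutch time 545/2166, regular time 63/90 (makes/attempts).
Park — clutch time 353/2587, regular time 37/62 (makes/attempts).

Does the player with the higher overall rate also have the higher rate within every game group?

Yes

Clutch time: Davis 545/2166 = 25.2%, Park 353/2587 = 13.6% → Davis
Regular time: Davis 63/90 = 70.0%, Park 37/62 = 59.7% → Davis
Overall: Davis 608/2256 = 27.0%, Park 390/2649 = 14.7% → Davis
Davis wins overall and in every game group — no reversal.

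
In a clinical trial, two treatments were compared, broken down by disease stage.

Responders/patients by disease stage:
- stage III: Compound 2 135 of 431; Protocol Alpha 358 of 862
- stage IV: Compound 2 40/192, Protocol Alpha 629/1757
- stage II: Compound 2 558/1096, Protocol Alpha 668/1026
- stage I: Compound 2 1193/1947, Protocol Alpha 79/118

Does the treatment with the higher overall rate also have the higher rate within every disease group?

No

Stage III: Compound 2 135/431 = 31.3%, Protocol Alpha 358/862 = 41.5% → Protocol Alpha
Stage IV: Compound 2 40/192 = 20.8%, Protocol Alpha 629/1757 = 35.8% → Protocol Alpha
Stage II: Compound 2 558/1096 = 50.9%, Protocol Alpha 668/1026 = 65.1% → Protocol Alpha
Stage I: Compound 2 1193/1947 = 61.3%, Protocol Alpha 79/118 = 66.9% → Protocol Alpha
Overall: Compound 2 1926/3666 = 52.5%, Protocol Alpha 1734/3763 = 46.1% → Compound 2
Protocol Alpha wins each disease group but Compound 2 wins overall — the comparison reverses. Protocol Alpha's patients skew toward stage IV, which has a lower base rate.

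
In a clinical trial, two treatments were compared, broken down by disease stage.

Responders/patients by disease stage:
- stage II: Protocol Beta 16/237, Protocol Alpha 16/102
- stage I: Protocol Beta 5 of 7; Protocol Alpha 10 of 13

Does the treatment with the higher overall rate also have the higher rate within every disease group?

Stage II: Protocol Beta 16/237 = 6.8%, Protocol Alpha 16/102 = 15.7% → Protocol Alpha
Stage I: Protocol Beta 5/7 = 71.4%, Protocol Alpha 10/13 = 76.9% → Protocol Alpha
Overall: Protocol Beta 21/244 = 8.6%, Protocol Alpha 26/115 = 22.6% → Protocol Alpha
Protocol Alpha wins overall and in every disease group — no reversal.

Yes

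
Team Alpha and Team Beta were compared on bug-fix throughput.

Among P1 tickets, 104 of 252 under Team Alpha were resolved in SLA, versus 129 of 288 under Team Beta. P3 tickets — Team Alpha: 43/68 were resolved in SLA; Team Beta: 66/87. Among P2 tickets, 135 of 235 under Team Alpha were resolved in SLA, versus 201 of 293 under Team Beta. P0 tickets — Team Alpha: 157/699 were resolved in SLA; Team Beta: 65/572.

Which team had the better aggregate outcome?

Team Beta

P1: Team Alpha 104/252 = 41.3%, Team Beta 129/288 = 44.8% → Team Beta
P3: Team Alpha 43/68 = 63.2%, Team Beta 66/87 = 75.9% → Team Beta
P2: Team Alpha 135/235 = 57.4%, Team Beta 201/293 = 68.6% → Team Beta
P0: Team Alpha 157/699 = 22.5%, Team Beta 65/572 = 11.4% → Team Alpha
Overall: Team Alpha 439/1254 = 35.0%, Team Beta 461/1240 = 37.2% → Team Beta
(Neither sweeps every ticket group, but Team Beta has the higher pooled rate.)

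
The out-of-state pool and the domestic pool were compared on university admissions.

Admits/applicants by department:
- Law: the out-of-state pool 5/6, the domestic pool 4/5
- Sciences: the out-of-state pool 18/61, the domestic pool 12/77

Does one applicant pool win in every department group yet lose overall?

Law: the out-of-state pool 5/6 = 83.3%, the domestic pool 4/5 = 80.0% → the out-of-state pool
Sciences: the out-of-state pool 18/61 = 29.5%, the domestic pool 12/77 = 15.6% → the out-of-state pool
Overall: the out-of-state pool 23/67 = 34.3%, the domestic pool 16/82 = 19.5% → the out-of-state pool
The out-of-state pool wins overall and in every department group — no reversal.

No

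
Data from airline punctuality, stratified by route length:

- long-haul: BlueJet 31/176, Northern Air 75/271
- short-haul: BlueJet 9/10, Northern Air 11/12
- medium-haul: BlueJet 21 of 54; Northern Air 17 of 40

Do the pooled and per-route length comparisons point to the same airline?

Yes

Long-haul: BlueJet 31/176 = 17.6%, Northern Air 75/271 = 27.7% → Northern Air
Short-haul: BlueJet 9/10 = 90.0%, Northern Air 11/12 = 91.7% → Northern Air
Medium-haul: BlueJet 21/54 = 38.9%, Northern Air 17/40 = 42.5% → Northern Air
Overall: BlueJet 61/240 = 25.4%, Northern Air 103/323 = 31.9% → Northern Air
Northern Air wins overall and in every route group — no reversal.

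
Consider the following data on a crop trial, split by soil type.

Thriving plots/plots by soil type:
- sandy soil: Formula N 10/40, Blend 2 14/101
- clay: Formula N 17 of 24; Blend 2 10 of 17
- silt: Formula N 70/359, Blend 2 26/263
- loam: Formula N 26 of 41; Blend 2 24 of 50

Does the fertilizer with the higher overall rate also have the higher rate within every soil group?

Sandy soil: Formula N 10/40 = 25.0%, Blend 2 14/101 = 13.9% → Formula N
Clay: Formula N 17/24 = 70.8%, Blend 2 10/17 = 58.8% → Formula N
Silt: Formula N 70/359 = 19.5%, Blend 2 26/263 = 9.9% → Formula N
Loam: Formula N 26/41 = 63.4%, Blend 2 24/50 = 48.0% → Formula N
Overall: Formula N 123/464 = 26.5%, Blend 2 74/431 = 17.2% → Formula N
Formula N wins overall and in every soil group — no reversal.

Yes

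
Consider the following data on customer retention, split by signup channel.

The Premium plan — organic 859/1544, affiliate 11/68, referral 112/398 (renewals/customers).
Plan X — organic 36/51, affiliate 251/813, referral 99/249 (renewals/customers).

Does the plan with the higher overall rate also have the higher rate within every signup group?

Organic: the Premium plan 859/1544 = 55.6%, Plan X 36/51 = 70.6% → Plan X
Affiliate: the Premium plan 11/68 = 16.2%, Plan X 251/813 = 30.9% → Plan X
Referral: the Premium plan 112/398 = 28.1%, Plan X 99/249 = 39.8% → Plan X
Overall: the Premium plan 982/2010 = 48.9%, Plan X 386/1113 = 34.7% → the Premium plan
Plan X wins each signup group but the Premium plan wins overall — the comparison reverses. Plan X's customers skew toward affiliate, which has a lower base rate.

No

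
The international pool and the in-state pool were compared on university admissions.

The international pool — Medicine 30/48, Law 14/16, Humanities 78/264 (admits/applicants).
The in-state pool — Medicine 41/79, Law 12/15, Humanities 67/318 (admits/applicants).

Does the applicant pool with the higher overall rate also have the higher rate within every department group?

Yes

Medicine: the international pool 30/48 = 62.5%, the in-state pool 41/79 = 51.9% → the international pool
Law: the international pool 14/16 = 87.5%, the in-state pool 12/15 = 80.0% → the international pool
Humanities: the international pool 78/264 = 29.5%, the in-state pool 67/318 = 21.1% → the international pool
Overall: the international pool 122/328 = 37.2%, the in-state pool 120/412 = 29.1% → the international pool
The international pool wins overall and in every department group — no reversal.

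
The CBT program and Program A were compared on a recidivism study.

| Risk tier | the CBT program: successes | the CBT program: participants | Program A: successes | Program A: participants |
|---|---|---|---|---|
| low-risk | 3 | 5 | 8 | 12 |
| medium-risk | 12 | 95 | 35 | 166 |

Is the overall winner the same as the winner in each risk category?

Low-risk: the CBT program 3/5 = 60.0%, Program A 8/12 = 66.7% → Program A
Medium-risk: the CBT program 12/95 = 12.6%, Program A 35/166 = 21.1% → Program A
Overall: the CBT program 15/100 = 15.0%, Program A 43/178 = 24.2% → Program A
Program A wins overall and in every risk group — no reversal.

Yes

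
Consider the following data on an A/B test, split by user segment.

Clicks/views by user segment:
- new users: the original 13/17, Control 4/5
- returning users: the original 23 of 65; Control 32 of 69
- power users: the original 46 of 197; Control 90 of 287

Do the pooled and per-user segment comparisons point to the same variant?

New users: the original 13/17 = 76.5%, Control 4/5 = 80.0% → Control
Returning users: the original 23/65 = 35.4%, Control 32/69 = 46.4% → Control
Power users: the original 46/197 = 23.4%, Control 90/287 = 31.4% → Control
Overall: the original 82/279 = 29.4%, Control 126/361 = 34.9% → Control
Control wins overall and in every user group — no reversal.

Yes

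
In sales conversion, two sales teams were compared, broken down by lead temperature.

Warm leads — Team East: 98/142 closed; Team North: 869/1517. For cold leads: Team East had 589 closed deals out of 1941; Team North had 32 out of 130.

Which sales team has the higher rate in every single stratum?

Team East

Warm: Team East 98/142 = 69.0%, Team North 869/1517 = 57.3% → Team East
Cold: Team East 589/1941 = 30.3%, Team North 32/130 = 24.6% → Team East
Team East has the higher rate in both groups.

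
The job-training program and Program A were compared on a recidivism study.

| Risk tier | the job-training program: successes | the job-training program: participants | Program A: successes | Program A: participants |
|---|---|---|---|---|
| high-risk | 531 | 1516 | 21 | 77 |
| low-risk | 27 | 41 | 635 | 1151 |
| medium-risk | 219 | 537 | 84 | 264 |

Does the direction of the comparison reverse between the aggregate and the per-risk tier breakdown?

Yes

High-risk: the job-training program 531/1516 = 35.0%, Program A 21/77 = 27.3% → the job-training program
Low-risk: the job-training program 27/41 = 65.9%, Program A 635/1151 = 55.2% → the job-training program
Medium-risk: the job-training program 219/537 = 40.8%, Program A 84/264 = 31.8% → the job-training program
Overall: the job-training program 777/2094 = 37.1%, Program A 740/1492 = 49.6% → Program A
The job-training program wins each risk group but Program A wins overall — the comparison reverses. The job-training program's participants skew toward high-risk, which has a lower base rate.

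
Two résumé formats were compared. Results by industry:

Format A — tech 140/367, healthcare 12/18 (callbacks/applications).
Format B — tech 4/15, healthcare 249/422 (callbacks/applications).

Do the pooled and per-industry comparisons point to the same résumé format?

No

Tech: Format A 140/367 = 38.1%, Format B 4/15 = 26.7% → Format A
Healthcare: Format A 12/18 = 66.7%, Format B 249/422 = 59.0% → Format A
Overall: Format A 152/385 = 39.5%, Format B 253/437 = 57.9% → Format B
Format A wins each industry group but Format B wins overall — the comparison reverses. Format A's applications skew toward tech, which has a lower base rate.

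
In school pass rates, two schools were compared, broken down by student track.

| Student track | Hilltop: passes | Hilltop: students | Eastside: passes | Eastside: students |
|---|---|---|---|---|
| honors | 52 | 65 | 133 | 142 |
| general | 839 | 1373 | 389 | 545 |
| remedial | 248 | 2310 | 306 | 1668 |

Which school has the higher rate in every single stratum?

Eastside

Honors: Hilltop 52/65 = 80.0%, Eastside 133/142 = 93.7% → Eastside
General: Hilltop 839/1373 = 61.1%, Eastside 389/545 = 71.4% → Eastside
Remedial: Hilltop 248/2310 = 10.7%, Eastside 306/1668 = 18.3% → Eastside
Eastside has the higher rate in all 3 groups.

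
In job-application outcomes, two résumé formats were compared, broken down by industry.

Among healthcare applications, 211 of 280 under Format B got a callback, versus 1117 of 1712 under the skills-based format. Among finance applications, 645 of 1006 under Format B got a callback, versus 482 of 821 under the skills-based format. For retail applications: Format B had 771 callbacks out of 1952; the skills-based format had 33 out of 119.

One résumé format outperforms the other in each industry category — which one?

Format B

Healthcare: Format B 211/280 = 75.4%, the skills-based format 1117/1712 = 65.2% → Format B
Finance: Format B 645/1006 = 64.1%, the skills-based format 482/821 = 58.7% → Format B
Retail: Format B 771/1952 = 39.5%, the skills-based format 33/119 = 27.7% → Format B
Format B has the higher rate in all 3 groups.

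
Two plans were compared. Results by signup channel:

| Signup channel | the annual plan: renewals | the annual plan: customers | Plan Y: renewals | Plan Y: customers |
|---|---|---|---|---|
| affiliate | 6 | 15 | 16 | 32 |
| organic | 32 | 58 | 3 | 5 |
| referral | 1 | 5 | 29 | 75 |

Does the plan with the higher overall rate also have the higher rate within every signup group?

No

Affiliate: the annual plan 6/15 = 40.0%, Plan Y 16/32 = 50.0% → Plan Y
Organic: the annual plan 32/58 = 55.2%, Plan Y 3/5 = 60.0% → Plan Y
Referral: the annual plan 1/5 = 20.0%, Plan Y 29/75 = 38.7% → Plan Y
Overall: the annual plan 39/78 = 50.0%, Plan Y 48/112 = 42.9% → the annual plan
Plan Y wins each signup group but the annual plan wins overall — the comparison reverses. Plan Y's customers skew toward referral, which has a lower base rate.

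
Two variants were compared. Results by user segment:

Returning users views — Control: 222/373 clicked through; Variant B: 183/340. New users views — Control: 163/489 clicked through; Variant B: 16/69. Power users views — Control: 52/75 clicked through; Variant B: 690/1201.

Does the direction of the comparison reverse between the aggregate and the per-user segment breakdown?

Yes

Returning users: Control 222/373 = 59.5%, Variant B 183/340 = 53.8% → Control
New users: Control 163/489 = 33.3%, Variant B 16/69 = 23.2% → Control
Power users: Control 52/75 = 69.3%, Variant B 690/1201 = 57.5% → Control
Overall: Control 437/937 = 46.6%, Variant B 889/1610 = 55.2% → Variant B
Control wins each user group but Variant B wins overall — the comparison reverses. Control's views skew toward new users, which has a lower base rate.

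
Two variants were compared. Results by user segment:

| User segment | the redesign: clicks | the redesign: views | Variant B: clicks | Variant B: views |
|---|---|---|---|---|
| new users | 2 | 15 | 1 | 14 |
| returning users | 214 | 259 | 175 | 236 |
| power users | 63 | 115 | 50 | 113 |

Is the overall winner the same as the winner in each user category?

New users: the redesign 2/15 = 13.3%, Variant B 1/14 = 7.1% → the redesign
Returning users: the redesign 214/259 = 82.6%, Variant B 175/236 = 74.2% → the redesign
Power users: the redesign 63/115 = 54.8%, Variant B 50/113 = 44.2% → the redesign
Overall: the redesign 279/389 = 71.7%, Variant B 226/363 = 62.3% → the redesign
The redesign wins overall and in every user group — no reversal.

Yes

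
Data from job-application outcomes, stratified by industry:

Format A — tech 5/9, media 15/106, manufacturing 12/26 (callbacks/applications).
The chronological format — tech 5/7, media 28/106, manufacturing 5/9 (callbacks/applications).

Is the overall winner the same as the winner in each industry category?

Tech: Format A 5/9 = 55.6%, the chronological format 5/7 = 71.4% → the chronological format
Media: Format A 15/106 = 14.2%, the chronological format 28/106 = 26.4% → the chronological format
Manufacturing: Format A 12/26 = 46.2%, the chronological format 5/9 = 55.6% → the chronological format
Overall: Format A 32/141 = 22.7%, the chronological format 38/122 = 31.1% → the chronological format
The chronological format wins overall and in every industry group — no reversal.

Yes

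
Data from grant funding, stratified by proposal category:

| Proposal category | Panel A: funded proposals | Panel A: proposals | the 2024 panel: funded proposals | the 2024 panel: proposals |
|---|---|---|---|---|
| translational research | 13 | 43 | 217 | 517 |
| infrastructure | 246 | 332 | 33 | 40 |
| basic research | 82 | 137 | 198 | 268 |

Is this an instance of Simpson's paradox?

Translational research: Panel A 13/43 = 30.2%, the 2024 panel 217/517 = 42.0% → the 2024 panel
Infrastructure: Panel A 246/332 = 74.1%, the 2024 panel 33/40 = 82.5% → the 2024 panel
Basic research: Panel A 82/137 = 59.9%, the 2024 panel 198/268 = 73.9% → the 2024 panel
Overall: Panel A 341/512 = 66.6%, the 2024 panel 448/825 = 54.3% → Panel A
The 2024 panel wins each proposal group but Panel A wins overall — the comparison reverses. The 2024 panel's proposals skew toward translational research, which has a lower base rate.

Yes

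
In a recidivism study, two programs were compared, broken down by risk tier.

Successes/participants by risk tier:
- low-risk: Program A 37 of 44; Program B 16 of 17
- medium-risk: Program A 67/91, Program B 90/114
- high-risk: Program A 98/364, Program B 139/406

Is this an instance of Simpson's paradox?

Low-risk: Program A 37/44 = 84.1%, Program B 16/17 = 94.1% → Program B
Medium-risk: Program A 67/91 = 73.6%, Program B 90/114 = 78.9% → Program B
High-risk: Program A 98/364 = 26.9%, Program B 139/406 = 34.2% → Program B
Overall: Program A 202/499 = 40.5%, Program B 245/537 = 45.6% → Program B
Program B wins overall and in every risk group — no reversal.

No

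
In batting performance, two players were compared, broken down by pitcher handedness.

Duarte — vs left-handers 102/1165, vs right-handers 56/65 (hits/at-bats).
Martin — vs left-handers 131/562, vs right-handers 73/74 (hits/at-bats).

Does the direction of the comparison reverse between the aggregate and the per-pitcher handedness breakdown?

Vs left-handers: Duarte 102/1165 = 8.8%, Martin 131/562 = 23.3% → Martin
Vs right-handers: Duarte 56/65 = 86.2%, Martin 73/74 = 98.6% → Martin
Overall: Duarte 158/1230 = 12.8%, Martin 204/636 = 32.1% → Martin
Martin wins overall and in every pitcher group — no reversal.

No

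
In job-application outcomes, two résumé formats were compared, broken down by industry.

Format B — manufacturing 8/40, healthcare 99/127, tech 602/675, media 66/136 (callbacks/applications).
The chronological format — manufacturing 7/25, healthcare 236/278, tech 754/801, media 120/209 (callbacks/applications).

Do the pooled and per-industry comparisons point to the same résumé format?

Manufacturing: Format B 8/40 = 20.0%, the chronological format 7/25 = 28.0% → the chronological format
Healthcare: Format B 99/127 = 78.0%, the chronological format 236/278 = 84.9% → the chronological format
Tech: Format B 602/675 = 89.2%, the chronological format 754/801 = 94.1% → the chronological format
Media: Format B 66/136 = 48.5%, the chronological format 120/209 = 57.4% → the chronological format
Overall: Format B 775/978 = 79.2%, the chronological format 1117/1313 = 85.1% → the chronological format
The chronological format wins overall and in every industry group — no reversal.

Yes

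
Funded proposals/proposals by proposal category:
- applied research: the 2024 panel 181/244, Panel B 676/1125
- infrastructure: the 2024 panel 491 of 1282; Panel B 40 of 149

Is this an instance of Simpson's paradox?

Yes

Applied research: the 2024 panel 181/244 = 74.2%, Panel B 676/1125 = 60.1% → the 2024 panel
Infrastructure: the 2024 panel 491/1282 = 38.3%, Panel B 40/149 = 26.8% → the 2024 panel
Overall: the 2024 panel 672/1526 = 44.0%, Panel B 716/1274 = 56.2% → Panel B
The 2024 panel wins each proposal group but Panel B wins overall — the comparison reverses. The 2024 panel's proposals skew toward infrastructure, which has a lower base rate.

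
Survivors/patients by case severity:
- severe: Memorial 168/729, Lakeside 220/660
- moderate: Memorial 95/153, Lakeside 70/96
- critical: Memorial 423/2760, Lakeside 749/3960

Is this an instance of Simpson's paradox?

No

Severe: Memorial 168/729 = 23.0%, Lakeside 220/660 = 33.3% → Lakeside
Moderate: Memorial 95/153 = 62.1%, Lakeside 70/96 = 72.9% → Lakeside
Critical: Memorial 423/2760 = 15.3%, Lakeside 749/3960 = 18.9% → Lakeside
Overall: Memorial 686/3642 = 18.8%, Lakeside 1039/4716 = 22.0% → Lakeside
Lakeside wins overall and in every case group — no reversal.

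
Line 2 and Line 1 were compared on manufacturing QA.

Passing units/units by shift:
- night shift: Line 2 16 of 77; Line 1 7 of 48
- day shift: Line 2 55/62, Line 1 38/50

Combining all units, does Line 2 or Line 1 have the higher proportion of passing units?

Night shift: Line 2 16/77 = 20.8%, Line 1 7/48 = 14.6% → Line 2
Day shift: Line 2 55/62 = 88.7%, Line 1 38/50 = 76.0% → Line 2
Overall: Line 2 71/139 = 51.1%, Line 1 45/98 = 45.9% → Line 2

Line 2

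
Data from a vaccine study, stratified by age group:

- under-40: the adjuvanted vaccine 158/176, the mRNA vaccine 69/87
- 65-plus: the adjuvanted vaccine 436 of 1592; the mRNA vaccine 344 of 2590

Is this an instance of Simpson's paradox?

No

Under-40: the adjuvanted vaccine 158/176 = 89.8%, the mRNA vaccine 69/87 = 79.3% → the adjuvanted vaccine
65-plus: the adjuvanted vaccine 436/1592 = 27.4%, the mRNA vaccine 344/2590 = 13.3% → the adjuvanted vaccine
Overall: the adjuvanted vaccine 594/1768 = 33.6%, the mRNA vaccine 413/2677 = 15.4% → the adjuvanted vaccine
The adjuvanted vaccine wins overall and in every age group — no reversal.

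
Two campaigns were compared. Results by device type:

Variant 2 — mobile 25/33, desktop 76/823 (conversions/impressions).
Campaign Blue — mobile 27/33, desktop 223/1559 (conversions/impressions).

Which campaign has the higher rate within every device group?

Campaign Blue

Mobile: Variant 2 25/33 = 75.8%, Campaign Blue 27/33 = 81.8% → Campaign Blue
Desktop: Variant 2 76/823 = 9.2%, Campaign Blue 223/1559 = 14.3% → Campaign Blue
Campaign Blue has the higher rate in both groups.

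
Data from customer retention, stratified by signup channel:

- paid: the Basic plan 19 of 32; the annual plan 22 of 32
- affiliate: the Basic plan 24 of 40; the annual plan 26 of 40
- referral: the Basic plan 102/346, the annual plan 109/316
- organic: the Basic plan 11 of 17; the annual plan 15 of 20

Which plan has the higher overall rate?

the annual plan

Paid: the Basic plan 19/32 = 59.4%, the annual plan 22/32 = 68.8% → the annual plan
Affiliate: the Basic plan 24/40 = 60.0%, the annual plan 26/40 = 65.0% → the annual plan
Referral: the Basic plan 102/346 = 29.5%, the annual plan 109/316 = 34.5% → the annual plan
Organic: the Basic plan 11/17 = 64.7%, the annual plan 15/20 = 75.0% → the annual plan
Overall: the Basic plan 156/435 = 35.9%, the annual plan 172/408 = 42.2% → the annual plan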